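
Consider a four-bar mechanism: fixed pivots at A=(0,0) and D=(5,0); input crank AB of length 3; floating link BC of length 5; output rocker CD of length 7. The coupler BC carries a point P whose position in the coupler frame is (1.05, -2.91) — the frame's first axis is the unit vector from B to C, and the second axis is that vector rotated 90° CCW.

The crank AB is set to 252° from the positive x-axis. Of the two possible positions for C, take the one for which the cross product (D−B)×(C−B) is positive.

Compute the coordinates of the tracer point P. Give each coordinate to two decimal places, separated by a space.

A=(0,0), D=(5.00,0)
B = A + 3.00·(cos252°, sin252°) = (-0.9271, -2.8532)
|BD| = 6.5780
circle(B,5.00) ∩ circle(D,7.00): a=1.4648, h=4.7806
  candidates: C₊=(-1.6808,2.0897) cross=31.447; C₋=(2.4663,-6.5254) cross=-31.447
  mode + wants cross > 0 → take C=(-1.6808,2.0897) (cross=31.447)
ex = (C−B)/|BC| = (-0.1508,0.9886); ey = (-0.9886,-0.1508)
P = B + 1.05·ex + -2.91·ey = (1.7914,-1.3765)

1.79 -1.38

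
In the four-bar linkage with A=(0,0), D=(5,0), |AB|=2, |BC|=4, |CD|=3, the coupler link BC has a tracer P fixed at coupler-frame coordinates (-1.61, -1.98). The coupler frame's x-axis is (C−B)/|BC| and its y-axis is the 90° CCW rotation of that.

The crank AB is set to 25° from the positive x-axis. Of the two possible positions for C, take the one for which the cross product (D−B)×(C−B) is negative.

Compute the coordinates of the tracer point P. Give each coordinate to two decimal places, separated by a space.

-0.69 1.35

A=(0,0), D=(5.00,0)
B = A + 2.00·(cos25°, sin25°) = (1.8126, 0.8452)
|BD| = 3.2976
circle(B,4.00) ∩ circle(D,3.00): a=2.7102, h=2.9419
  candidates: C₊=(5.1863,2.9942) cross=9.701; C₋=(3.6782,-2.6931) cross=-9.701
  mode - wants cross < 0 → take C=(3.6782,-2.6931) (cross=-9.701)
ex = (C−B)/|BC| = (0.4664,-0.8846); ey = (0.8846,0.4664)
P = B + -1.61·ex + -1.98·ey = (-0.6897,1.3460)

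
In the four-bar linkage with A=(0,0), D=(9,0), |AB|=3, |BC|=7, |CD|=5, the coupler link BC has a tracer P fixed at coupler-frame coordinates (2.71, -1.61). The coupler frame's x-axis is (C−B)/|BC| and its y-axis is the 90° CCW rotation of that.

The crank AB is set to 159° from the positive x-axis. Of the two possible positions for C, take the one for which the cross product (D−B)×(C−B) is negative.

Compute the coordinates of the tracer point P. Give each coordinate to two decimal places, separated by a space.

-0.52 -1.10

A=(0,0), D=(9.00,0)
B = A + 3.00·(cos159°, sin159°) = (-2.8007, 1.0751)
|BD| = 11.8496
circle(B,7.00) ∩ circle(D,5.00): a=6.9375, h=0.9333
  candidates: C₊=(4.1928,1.3752) cross=11.060; C₋=(4.0235,-0.4838) cross=-11.060
  mode - wants cross < 0 → take C=(4.0235,-0.4838) (cross=-11.060)
ex = (C−B)/|BC| = (0.9749,-0.2227); ey = (0.2227,0.9749)
P = B + 2.71·ex + -1.61·ey = (-0.5174,-1.0980)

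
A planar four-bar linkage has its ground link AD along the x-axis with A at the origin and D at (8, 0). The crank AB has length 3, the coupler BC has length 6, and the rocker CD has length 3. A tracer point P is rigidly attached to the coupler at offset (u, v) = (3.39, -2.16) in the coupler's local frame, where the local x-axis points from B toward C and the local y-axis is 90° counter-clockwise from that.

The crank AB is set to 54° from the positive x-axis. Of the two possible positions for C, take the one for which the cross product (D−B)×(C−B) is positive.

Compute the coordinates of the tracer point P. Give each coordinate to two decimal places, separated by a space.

5.34 0.59

A=(0,0), D=(8.00,0)
B = A + 3.00·(cos54°, sin54°) = (1.7634, 2.4271)
|BD| = 6.6923
circle(B,6.00) ∩ circle(D,3.00): a=5.3634, h=2.6896
  candidates: C₊=(7.7370,2.9885) cross=18.000; C₋=(5.7862,-2.0246) cross=-18.000
  mode + wants cross > 0 → take C=(7.7370,2.9885) (cross=18.000)
ex = (C−B)/|BC| = (0.9956,0.0936); ey = (-0.0936,0.9956)
P = B + 3.39·ex + -2.16·ey = (5.3406,0.5937)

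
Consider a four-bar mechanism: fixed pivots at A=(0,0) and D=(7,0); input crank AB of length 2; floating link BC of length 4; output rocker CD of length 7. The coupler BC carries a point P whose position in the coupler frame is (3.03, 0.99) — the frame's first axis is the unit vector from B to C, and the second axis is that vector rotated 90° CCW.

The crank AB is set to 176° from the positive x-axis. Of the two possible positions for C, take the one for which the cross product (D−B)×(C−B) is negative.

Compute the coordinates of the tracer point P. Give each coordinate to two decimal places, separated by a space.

A=(0,0), D=(7.00,0)
B = A + 2.00·(cos176°, sin176°) = (-1.9951, 0.1395)
|BD| = 8.9962
circle(B,4.00) ∩ circle(D,7.00): a=2.6640, h=2.9838
  candidates: C₊=(0.7148,3.0816) cross=26.843; C₋=(0.6223,-2.8852) cross=-26.843
  mode - wants cross < 0 → take C=(0.6223,-2.8852) (cross=-26.843)
ex = (C−B)/|BC| = (0.6544,-0.7562); ey = (0.7562,0.6544)
P = B + 3.03·ex + 0.99·ey = (0.7362,-1.5039)

0.74 -1.50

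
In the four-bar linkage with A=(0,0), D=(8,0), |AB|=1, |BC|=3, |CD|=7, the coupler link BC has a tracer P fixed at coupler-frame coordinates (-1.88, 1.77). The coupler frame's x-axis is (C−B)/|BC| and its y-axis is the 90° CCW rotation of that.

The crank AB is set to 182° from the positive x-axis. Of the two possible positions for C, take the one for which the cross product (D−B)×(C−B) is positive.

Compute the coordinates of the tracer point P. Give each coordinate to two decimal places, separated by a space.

A=(0,0), D=(8.00,0)
B = A + 1.00·(cos182°, sin182°) = (-0.9994, -0.0349)
|BD| = 8.9995
circle(B,3.00) ∩ circle(D,7.00): a=2.2774, h=1.9528
  candidates: C₊=(1.2704,1.9268) cross=17.574; C₋=(1.2855,-1.9789) cross=-17.574
  mode + wants cross > 0 → take C=(1.2704,1.9268) (cross=17.574)
ex = (C−B)/|BC| = (0.7566,0.6539); ey = (-0.6539,0.7566)
P = B + -1.88·ex + 1.77·ey = (-3.5792,0.0750)

-3.58 0.07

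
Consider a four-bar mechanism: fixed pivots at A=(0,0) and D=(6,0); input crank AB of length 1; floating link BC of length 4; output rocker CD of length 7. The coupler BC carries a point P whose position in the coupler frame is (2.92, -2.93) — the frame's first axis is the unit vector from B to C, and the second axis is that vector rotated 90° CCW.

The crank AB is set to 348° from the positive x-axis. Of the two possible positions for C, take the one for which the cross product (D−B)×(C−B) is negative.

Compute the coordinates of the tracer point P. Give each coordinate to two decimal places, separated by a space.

-2.36 -2.65

A=(0,0), D=(6.00,0)
B = A + 1.00·(cos348°, sin348°) = (0.9781, -0.2079)
|BD| = 5.0262
circle(B,4.00) ∩ circle(D,7.00): a=-0.7698, h=3.9252
  candidates: C₊=(0.0467,3.6821) cross=19.729; C₋=(0.3714,-4.1616) cross=-19.729
  mode - wants cross < 0 → take C=(0.3714,-4.1616) (cross=-19.729)
ex = (C−B)/|BC| = (-0.1517,-0.9884); ey = (0.9884,-0.1517)
P = B + 2.92·ex + -2.93·ey = (-2.3609,-2.6497)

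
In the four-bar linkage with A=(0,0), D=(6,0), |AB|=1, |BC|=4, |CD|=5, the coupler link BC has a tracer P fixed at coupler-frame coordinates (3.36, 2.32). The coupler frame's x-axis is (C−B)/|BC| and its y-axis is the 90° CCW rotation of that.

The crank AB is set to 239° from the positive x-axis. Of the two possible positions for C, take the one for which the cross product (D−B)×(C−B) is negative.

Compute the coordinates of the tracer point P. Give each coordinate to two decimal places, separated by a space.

A=(0,0), D=(6.00,0)
B = A + 1.00·(cos239°, sin239°) = (-0.5150, -0.8572)
|BD| = 6.5712
circle(B,4.00) ∩ circle(D,5.00): a=2.6008, h=3.0391
  candidates: C₊=(1.6671,2.4952) cross=19.970; C₋=(2.4600,-3.5310) cross=-19.970
  mode - wants cross < 0 → take C=(2.4600,-3.5310) (cross=-19.970)
ex = (C−B)/|BC| = (0.7437,-0.6685); ey = (0.6685,0.7437)
P = B + 3.36·ex + 2.32·ey = (3.5348,-1.3777)

3.53 -1.38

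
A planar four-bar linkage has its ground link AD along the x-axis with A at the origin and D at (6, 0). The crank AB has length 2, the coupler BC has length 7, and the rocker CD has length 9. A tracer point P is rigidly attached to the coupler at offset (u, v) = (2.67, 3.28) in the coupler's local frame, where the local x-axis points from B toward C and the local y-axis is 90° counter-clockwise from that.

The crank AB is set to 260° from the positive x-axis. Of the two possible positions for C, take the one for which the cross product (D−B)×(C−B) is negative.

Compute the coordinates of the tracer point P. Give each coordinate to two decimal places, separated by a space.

3.75 -3.02

A=(0,0), D=(6.00,0)
B = A + 2.00·(cos260°, sin260°) = (-0.3473, -1.9696)
|BD| = 6.6459
circle(B,7.00) ∩ circle(D,9.00): a=0.9154, h=6.9399
  candidates: C₊=(-1.5298,4.9298) cross=46.122; C₋=(2.5838,-8.3264) cross=-46.122
  mode - wants cross < 0 → take C=(2.5838,-8.3264) (cross=-46.122)
ex = (C−B)/|BC| = (0.4187,-0.9081); ey = (0.9081,0.4187)
P = B + 2.67·ex + 3.28·ey = (3.7493,-3.0209)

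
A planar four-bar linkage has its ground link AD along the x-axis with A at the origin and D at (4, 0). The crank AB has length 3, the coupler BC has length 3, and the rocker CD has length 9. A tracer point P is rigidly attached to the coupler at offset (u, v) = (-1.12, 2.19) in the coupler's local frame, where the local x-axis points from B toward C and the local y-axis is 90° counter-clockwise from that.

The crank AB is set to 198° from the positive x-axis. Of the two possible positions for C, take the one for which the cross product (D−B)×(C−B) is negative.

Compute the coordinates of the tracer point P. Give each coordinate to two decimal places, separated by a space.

A=(0,0), D=(4.00,0)
B = A + 3.00·(cos198°, sin198°) = (-2.8532, -0.9271)
|BD| = 6.9156
circle(B,3.00) ∩ circle(D,9.00): a=-1.7478, h=2.4383
  candidates: C₊=(-4.9121,1.2549) cross=16.862; C₋=(-4.2584,-3.5776) cross=-16.862
  mode - wants cross < 0 → take C=(-4.2584,-3.5776) (cross=-16.862)
ex = (C−B)/|BC| = (-0.4684,-0.8835); ey = (0.8835,-0.4684)
P = B + -1.12·ex + 2.19·ey = (-0.3937,-0.9633)

-0.39 -0.96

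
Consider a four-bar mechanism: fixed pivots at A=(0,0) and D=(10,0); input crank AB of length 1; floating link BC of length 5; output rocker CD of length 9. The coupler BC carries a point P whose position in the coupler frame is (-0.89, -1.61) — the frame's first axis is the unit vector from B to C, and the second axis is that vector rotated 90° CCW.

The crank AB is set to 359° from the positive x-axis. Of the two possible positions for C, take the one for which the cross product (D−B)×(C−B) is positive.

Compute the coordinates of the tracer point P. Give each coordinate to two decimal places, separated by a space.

A=(0,0), D=(10.00,0)
B = A + 1.00·(cos359°, sin359°) = (0.9998, -0.0175)
|BD| = 9.0002
circle(B,5.00) ∩ circle(D,9.00): a=1.3890, h=4.8032
  candidates: C₊=(2.3796,4.7884) cross=43.229; C₋=(2.3982,-4.8179) cross=-43.229
  mode + wants cross > 0 → take C=(2.3796,4.7884) (cross=43.229)
ex = (C−B)/|BC| = (0.2759,0.9612); ey = (-0.9612,0.2759)
P = B + -0.89·ex + -1.61·ey = (2.3017,-1.3172)

2.30 -1.32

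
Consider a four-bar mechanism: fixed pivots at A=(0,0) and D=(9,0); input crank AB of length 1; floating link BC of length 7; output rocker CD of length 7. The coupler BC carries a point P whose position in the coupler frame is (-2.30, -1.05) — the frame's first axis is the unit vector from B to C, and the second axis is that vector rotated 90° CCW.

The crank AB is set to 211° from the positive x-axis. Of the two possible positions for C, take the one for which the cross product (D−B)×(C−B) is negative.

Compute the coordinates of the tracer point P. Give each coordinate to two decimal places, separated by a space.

A=(0,0), D=(9.00,0)
B = A + 1.00·(cos211°, sin211°) = (-0.8572, -0.5150)
|BD| = 9.8706
circle(B,7.00) ∩ circle(D,7.00): a=4.9353, h=4.9641
  candidates: C₊=(3.8124,4.6999) cross=48.999; C₋=(4.3304,-5.2149) cross=-48.999
  mode - wants cross < 0 → take C=(4.3304,-5.2149) (cross=-48.999)
ex = (C−B)/|BC| = (0.7411,-0.6714); ey = (0.6714,0.7411)
P = B + -2.30·ex + -1.05·ey = (-3.2666,0.2511)

-3.27 0.25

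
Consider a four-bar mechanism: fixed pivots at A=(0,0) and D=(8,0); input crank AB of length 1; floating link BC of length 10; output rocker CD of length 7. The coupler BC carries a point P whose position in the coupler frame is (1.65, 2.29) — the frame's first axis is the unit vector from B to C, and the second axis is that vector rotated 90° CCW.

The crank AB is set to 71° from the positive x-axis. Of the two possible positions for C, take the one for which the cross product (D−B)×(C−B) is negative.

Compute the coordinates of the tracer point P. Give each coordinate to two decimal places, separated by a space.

3.14 1.09

A=(0,0), D=(8.00,0)
B = A + 1.00·(cos71°, sin71°) = (0.3256, 0.9455)
|BD| = 7.7325
circle(B,10.00) ∩ circle(D,7.00): a=7.1640, h=6.9769
  candidates: C₊=(8.2890,6.9940) cross=53.948; C₋=(6.5827,-6.8550) cross=-53.948
  mode - wants cross < 0 → take C=(6.5827,-6.8550) (cross=-53.948)
ex = (C−B)/|BC| = (0.6257,-0.7801); ey = (0.7801,0.6257)
P = B + 1.65·ex + 2.29·ey = (3.1443,1.0913)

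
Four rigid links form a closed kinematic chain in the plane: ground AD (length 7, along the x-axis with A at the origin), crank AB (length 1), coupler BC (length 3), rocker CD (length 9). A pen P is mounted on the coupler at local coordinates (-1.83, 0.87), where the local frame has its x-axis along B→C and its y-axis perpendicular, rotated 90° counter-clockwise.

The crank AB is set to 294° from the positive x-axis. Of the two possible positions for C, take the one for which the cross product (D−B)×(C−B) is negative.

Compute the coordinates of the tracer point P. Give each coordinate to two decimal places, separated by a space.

A=(0,0), D=(7.00,0)
B = A + 1.00·(cos294°, sin294°) = (0.4067, -0.9135)
|BD| = 6.6563
circle(B,3.00) ∩ circle(D,9.00): a=-2.0803, h=2.1615
  candidates: C₊=(-1.9506,0.9420) cross=14.388; C₋=(-1.3572,-3.3401) cross=-14.388
  mode - wants cross < 0 → take C=(-1.3572,-3.3401) (cross=-14.388)
ex = (C−B)/|BC| = (-0.5880,-0.8089); ey = (0.8089,-0.5880)
P = B + -1.83·ex + 0.87·ey = (2.1865,0.0551)

2.19 0.06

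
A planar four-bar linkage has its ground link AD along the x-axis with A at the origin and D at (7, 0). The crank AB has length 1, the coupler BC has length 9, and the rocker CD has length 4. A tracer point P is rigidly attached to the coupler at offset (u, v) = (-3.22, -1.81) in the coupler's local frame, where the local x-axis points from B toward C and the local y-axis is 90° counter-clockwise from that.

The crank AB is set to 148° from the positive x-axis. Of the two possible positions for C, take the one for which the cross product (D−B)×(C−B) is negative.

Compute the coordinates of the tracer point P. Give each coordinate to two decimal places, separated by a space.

-4.54 0.59

A=(0,0), D=(7.00,0)
B = A + 1.00·(cos148°, sin148°) = (-0.8480, 0.5299)
|BD| = 7.8659
circle(B,9.00) ∩ circle(D,4.00): a=8.0647, h=3.9951
  candidates: C₊=(7.4675,3.9726) cross=31.425; C₋=(6.9292,-3.9994) cross=-31.425
  mode - wants cross < 0 → take C=(6.9292,-3.9994) (cross=-31.425)
ex = (C−B)/|BC| = (0.8641,-0.5033); ey = (0.5033,0.8641)
P = B + -3.22·ex + -1.81·ey = (-4.5415,0.5863)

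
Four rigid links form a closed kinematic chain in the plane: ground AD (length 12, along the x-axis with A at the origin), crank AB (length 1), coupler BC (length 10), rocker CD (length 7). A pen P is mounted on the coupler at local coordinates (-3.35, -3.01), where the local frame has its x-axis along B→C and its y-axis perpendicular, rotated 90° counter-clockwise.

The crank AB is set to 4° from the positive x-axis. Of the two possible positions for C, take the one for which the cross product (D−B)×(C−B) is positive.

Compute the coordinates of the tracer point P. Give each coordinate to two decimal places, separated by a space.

A=(0,0), D=(12.00,0)
B = A + 1.00·(cos4°, sin4°) = (0.9976, 0.0698)
|BD| = 11.0027
circle(B,10.00) ∩ circle(D,7.00): a=7.8190, h=6.2341
  candidates: C₊=(8.8559,6.2542) cross=68.592; C₋=(8.7768,-6.2138) cross=-68.592
  mode + wants cross > 0 → take C=(8.8559,6.2542) (cross=68.592)
ex = (C−B)/|BC| = (0.7858,0.6184); ey = (-0.6184,0.7858)
P = B + -3.35·ex + -3.01·ey = (0.2265,-4.3674)

0.23 -4.37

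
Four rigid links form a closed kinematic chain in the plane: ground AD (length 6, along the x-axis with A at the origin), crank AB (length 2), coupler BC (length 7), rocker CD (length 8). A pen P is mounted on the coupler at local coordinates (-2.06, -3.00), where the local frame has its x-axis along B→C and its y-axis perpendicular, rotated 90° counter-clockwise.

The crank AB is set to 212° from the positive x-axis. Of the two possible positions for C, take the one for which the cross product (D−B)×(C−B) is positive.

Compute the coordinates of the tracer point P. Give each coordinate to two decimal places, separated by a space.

A=(0,0), D=(6.00,0)
B = A + 2.00·(cos212°, sin212°) = (-1.6961, -1.0598)
|BD| = 7.7687
circle(B,7.00) ∩ circle(D,8.00): a=2.9190, h=6.3624
  candidates: C₊=(0.3276,5.6413) cross=49.427; C₋=(2.0635,-6.9645) cross=-49.427
  mode + wants cross > 0 → take C=(0.3276,5.6413) (cross=49.427)
ex = (C−B)/|BC| = (0.2891,0.9573); ey = (-0.9573,0.2891)
P = B + -2.06·ex + -3.00·ey = (0.5803,-3.8992)

0.58 -3.90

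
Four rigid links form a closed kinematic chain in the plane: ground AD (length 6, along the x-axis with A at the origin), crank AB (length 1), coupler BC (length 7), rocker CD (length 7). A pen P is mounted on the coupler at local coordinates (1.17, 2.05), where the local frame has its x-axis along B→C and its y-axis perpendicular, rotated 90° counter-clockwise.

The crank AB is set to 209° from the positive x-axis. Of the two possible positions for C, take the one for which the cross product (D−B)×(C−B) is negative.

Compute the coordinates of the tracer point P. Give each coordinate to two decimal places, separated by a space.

1.48 -0.33

A=(0,0), D=(6.00,0)
B = A + 1.00·(cos209°, sin209°) = (-0.8746, -0.4848)
|BD| = 6.8917
circle(B,7.00) ∩ circle(D,7.00): a=3.4458, h=6.0931
  candidates: C₊=(2.1341,5.8356) cross=41.992; C₋=(2.9913,-6.3204) cross=-41.992
  mode - wants cross < 0 → take C=(2.9913,-6.3204) (cross=-41.992)
ex = (C−B)/|BC| = (0.5523,-0.8337); ey = (0.8337,0.5523)
P = B + 1.17·ex + 2.05·ey = (1.4805,-0.3280)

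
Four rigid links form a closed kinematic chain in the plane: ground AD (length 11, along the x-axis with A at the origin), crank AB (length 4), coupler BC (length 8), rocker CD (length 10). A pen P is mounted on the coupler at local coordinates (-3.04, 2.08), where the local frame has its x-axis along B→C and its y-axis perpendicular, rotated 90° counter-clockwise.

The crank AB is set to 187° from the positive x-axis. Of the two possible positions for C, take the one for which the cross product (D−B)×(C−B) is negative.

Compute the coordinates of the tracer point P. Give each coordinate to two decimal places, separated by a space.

A=(0,0), D=(11.00,0)
B = A + 4.00·(cos187°, sin187°) = (-3.9702, -0.4875)
|BD| = 14.9781
circle(B,8.00) ∩ circle(D,10.00): a=6.2873, h=4.9467
  candidates: C₊=(2.1528,4.6612) cross=74.092; C₋=(2.4748,-5.2269) cross=-74.092
  mode - wants cross < 0 → take C=(2.4748,-5.2269) (cross=-74.092)
ex = (C−B)/|BC| = (0.8056,-0.5924); ey = (0.5924,0.8056)
P = B + -3.04·ex + 2.08·ey = (-5.1870,2.9892)

-5.19 2.99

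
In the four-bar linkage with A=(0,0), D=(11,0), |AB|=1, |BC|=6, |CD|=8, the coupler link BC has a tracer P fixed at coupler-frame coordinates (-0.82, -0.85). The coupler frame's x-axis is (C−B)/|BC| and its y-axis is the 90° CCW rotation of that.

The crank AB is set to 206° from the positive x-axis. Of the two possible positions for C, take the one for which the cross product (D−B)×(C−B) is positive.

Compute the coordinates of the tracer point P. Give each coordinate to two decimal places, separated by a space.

-0.99 -1.62

A=(0,0), D=(11.00,0)
B = A + 1.00·(cos206°, sin206°) = (-0.8988, -0.4384)
|BD| = 11.9069
circle(B,6.00) ∩ circle(D,8.00): a=4.7776, h=3.6296
  candidates: C₊=(3.7420,3.3647) cross=43.217; C₋=(4.0092,-3.8896) cross=-43.217
  mode + wants cross > 0 → take C=(3.7420,3.3647) (cross=43.217)
ex = (C−B)/|BC| = (0.7735,0.6338); ey = (-0.6338,0.7735)
P = B + -0.82·ex + -0.85·ey = (-0.9943,-1.6156)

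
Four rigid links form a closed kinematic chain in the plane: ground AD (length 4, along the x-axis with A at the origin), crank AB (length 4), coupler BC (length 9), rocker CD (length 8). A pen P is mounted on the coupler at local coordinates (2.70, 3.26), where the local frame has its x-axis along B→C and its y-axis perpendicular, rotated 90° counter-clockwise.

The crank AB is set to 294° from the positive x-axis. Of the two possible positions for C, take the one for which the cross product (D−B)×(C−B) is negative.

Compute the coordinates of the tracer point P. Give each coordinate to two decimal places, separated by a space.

A=(0,0), D=(4.00,0)
B = A + 4.00·(cos294°, sin294°) = (1.6269, -3.6542)
|BD| = 4.3571
circle(B,9.00) ∩ circle(D,8.00): a=4.1294, h=7.9968
  candidates: C₊=(-2.8307,4.1644) cross=34.843; C₋=(10.5826,-4.5463) cross=-34.843
  mode - wants cross < 0 → take C=(10.5826,-4.5463) (cross=-34.843)
ex = (C−B)/|BC| = (0.9951,-0.0991); ey = (0.0991,0.9951)
P = B + 2.70·ex + 3.26·ey = (4.6368,-0.6779)

4.64 -0.68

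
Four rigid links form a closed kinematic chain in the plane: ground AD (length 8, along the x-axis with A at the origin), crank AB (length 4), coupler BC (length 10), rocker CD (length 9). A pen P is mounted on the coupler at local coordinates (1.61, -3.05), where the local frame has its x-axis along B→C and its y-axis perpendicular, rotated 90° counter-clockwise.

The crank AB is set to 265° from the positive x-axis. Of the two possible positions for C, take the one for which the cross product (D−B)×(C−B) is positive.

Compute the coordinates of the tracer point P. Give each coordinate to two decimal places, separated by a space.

2.91 -2.87

A=(0,0), D=(8.00,0)
B = A + 4.00·(cos265°, sin265°) = (-0.3486, -3.9848)
|BD| = 9.2508
circle(B,10.00) ∩ circle(D,9.00): a=5.6524, h=8.2493
  candidates: C₊=(1.1991,5.8947) cross=76.313; C₋=(8.3058,-8.9948) cross=-76.313
  mode + wants cross > 0 → take C=(1.1991,5.8947) (cross=76.313)
ex = (C−B)/|BC| = (0.1548,0.9880); ey = (-0.9880,0.1548)
P = B + 1.61·ex + -3.05·ey = (2.9138,-2.8662)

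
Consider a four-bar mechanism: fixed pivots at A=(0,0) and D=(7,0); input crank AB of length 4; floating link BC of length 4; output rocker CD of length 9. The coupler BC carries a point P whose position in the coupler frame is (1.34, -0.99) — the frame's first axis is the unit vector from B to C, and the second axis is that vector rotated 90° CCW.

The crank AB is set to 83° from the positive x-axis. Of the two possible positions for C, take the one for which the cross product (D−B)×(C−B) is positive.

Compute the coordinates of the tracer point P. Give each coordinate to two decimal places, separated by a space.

1.95 4.77

A=(0,0), D=(7.00,0)
B = A + 4.00·(cos83°, sin83°) = (0.4875, 3.9702)
|BD| = 7.6273
circle(B,4.00) ∩ circle(D,9.00): a=-0.4474, h=3.9749
  candidates: C₊=(2.1745,7.5970) cross=30.318; C₋=(-1.9636,0.8091) cross=-30.318
  mode + wants cross > 0 → take C=(2.1745,7.5970) (cross=30.318)
ex = (C−B)/|BC| = (0.4218,0.9067); ey = (-0.9067,0.4218)
P = B + 1.34·ex + -0.99·ey = (1.9503,4.7676)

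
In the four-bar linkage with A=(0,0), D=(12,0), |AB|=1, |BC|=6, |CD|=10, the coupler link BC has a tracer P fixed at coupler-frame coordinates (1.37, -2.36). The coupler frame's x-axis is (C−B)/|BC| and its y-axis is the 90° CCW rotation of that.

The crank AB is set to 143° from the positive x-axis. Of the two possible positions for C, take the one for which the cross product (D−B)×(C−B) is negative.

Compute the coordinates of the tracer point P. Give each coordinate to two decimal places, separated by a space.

A=(0,0), D=(12.00,0)
B = A + 1.00·(cos143°, sin143°) = (-0.7986, 0.6018)
|BD| = 12.8128
circle(B,6.00) ∩ circle(D,10.00): a=3.9089, h=4.5520
  candidates: C₊=(3.3197,4.9652) cross=58.324; C₋=(2.8921,-4.1288) cross=-58.324
  mode - wants cross < 0 → take C=(2.8921,-4.1288) (cross=-58.324)
ex = (C−B)/|BC| = (0.6151,-0.7884); ey = (0.7884,0.6151)
P = B + 1.37·ex + -2.36·ey = (-1.8166,-1.9300)

-1.82 -1.93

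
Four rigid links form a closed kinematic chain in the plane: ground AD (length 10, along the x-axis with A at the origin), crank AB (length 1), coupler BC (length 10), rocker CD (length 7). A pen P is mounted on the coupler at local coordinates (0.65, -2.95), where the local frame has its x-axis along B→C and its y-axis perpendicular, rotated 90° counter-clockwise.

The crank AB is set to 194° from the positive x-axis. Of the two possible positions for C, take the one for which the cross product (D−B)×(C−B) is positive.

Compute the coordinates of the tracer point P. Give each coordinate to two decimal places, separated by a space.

1.42 -2.09

A=(0,0), D=(10.00,0)
B = A + 1.00·(cos194°, sin194°) = (-0.9703, -0.2419)
|BD| = 10.9730
circle(B,10.00) ∩ circle(D,7.00): a=7.8104, h=6.2448
  candidates: C₊=(6.7005,6.1736) cross=68.524; C₋=(6.9759,-6.3130) cross=-68.524
  mode + wants cross > 0 → take C=(6.7005,6.1736) (cross=68.524)
ex = (C−B)/|BC| = (0.7671,0.6416); ey = (-0.6416,0.7671)
P = B + 0.65·ex + -2.95·ey = (1.4209,-2.0878)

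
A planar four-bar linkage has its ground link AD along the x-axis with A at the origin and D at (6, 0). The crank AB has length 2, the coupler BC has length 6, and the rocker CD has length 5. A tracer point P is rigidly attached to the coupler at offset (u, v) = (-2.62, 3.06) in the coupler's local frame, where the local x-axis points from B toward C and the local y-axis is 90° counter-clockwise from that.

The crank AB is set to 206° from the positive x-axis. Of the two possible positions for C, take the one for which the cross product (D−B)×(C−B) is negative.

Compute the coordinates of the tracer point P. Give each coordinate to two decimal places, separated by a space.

A=(0,0), D=(6.00,0)
B = A + 2.00·(cos206°, sin206°) = (-1.7976, -0.8767)
|BD| = 7.8467
circle(B,6.00) ∩ circle(D,5.00): a=4.6243, h=3.8231
  candidates: C₊=(2.3706,3.4391) cross=29.999; C₋=(3.2249,-4.1592) cross=-29.999
  mode - wants cross < 0 → take C=(3.2249,-4.1592) (cross=-29.999)
ex = (C−B)/|BC| = (0.8371,-0.5471); ey = (0.5471,0.8371)
P = B + -2.62·ex + 3.06·ey = (-2.3167,3.1181)

-2.32 3.12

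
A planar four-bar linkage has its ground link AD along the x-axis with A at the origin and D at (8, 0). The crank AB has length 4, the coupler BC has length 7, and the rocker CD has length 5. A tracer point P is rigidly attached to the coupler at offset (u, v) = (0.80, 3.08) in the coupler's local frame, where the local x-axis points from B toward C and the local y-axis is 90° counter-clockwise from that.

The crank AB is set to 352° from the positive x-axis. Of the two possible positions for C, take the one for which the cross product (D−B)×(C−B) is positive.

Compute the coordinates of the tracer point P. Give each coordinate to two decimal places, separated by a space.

A=(0,0), D=(8.00,0)
B = A + 4.00·(cos352°, sin352°) = (3.9611, -0.5567)
|BD| = 4.0771
circle(B,7.00) ∩ circle(D,5.00): a=4.9818, h=4.9175
  candidates: C₊=(8.2248,4.9949) cross=20.049; C₋=(9.5677,-4.7479) cross=-20.049
  mode + wants cross > 0 → take C=(8.2248,4.9949) (cross=20.049)
ex = (C−B)/|BC| = (0.6091,0.7931); ey = (-0.7931,0.6091)
P = B + 0.80·ex + 3.08·ey = (2.0056,1.9538)

2.01 1.95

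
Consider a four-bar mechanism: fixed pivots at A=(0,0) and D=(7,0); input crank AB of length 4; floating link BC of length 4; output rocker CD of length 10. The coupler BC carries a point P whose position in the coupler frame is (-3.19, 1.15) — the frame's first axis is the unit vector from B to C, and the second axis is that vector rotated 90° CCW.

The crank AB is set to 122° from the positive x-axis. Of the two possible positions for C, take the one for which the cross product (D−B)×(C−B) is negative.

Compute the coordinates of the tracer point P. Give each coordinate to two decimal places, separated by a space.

-0.31 6.26

A=(0,0), D=(7.00,0)
B = A + 4.00·(cos122°, sin122°) = (-2.1197, 3.3922)
|BD| = 9.7301
circle(B,4.00) ∩ circle(D,10.00): a=0.5486, h=3.9622
  candidates: C₊=(-0.2242,6.9146) cross=38.553; C₋=(-2.9868,-0.5127) cross=-38.553
  mode - wants cross < 0 → take C=(-2.9868,-0.5127) (cross=-38.553)
ex = (C−B)/|BC| = (-0.2168,-0.9762); ey = (0.9762,-0.2168)
P = B + -3.19·ex + 1.15·ey = (-0.3055,6.2570)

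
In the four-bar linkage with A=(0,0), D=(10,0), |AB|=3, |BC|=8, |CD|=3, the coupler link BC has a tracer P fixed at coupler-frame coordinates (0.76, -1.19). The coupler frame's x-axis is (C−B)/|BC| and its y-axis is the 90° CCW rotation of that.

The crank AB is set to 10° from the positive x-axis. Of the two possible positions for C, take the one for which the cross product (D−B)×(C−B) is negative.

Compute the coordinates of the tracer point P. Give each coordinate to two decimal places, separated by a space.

A=(0,0), D=(10.00,0)
B = A + 3.00·(cos10°, sin10°) = (2.9544, 0.5209)
|BD| = 7.0648
circle(B,8.00) ∩ circle(D,3.00): a=7.4249, h=2.9783
  candidates: C₊=(10.5788,2.9436) cross=21.041; C₋=(10.1395,-2.9968) cross=-21.041
  mode - wants cross < 0 → take C=(10.1395,-2.9968) (cross=-21.041)
ex = (C−B)/|BC| = (0.8981,-0.4397); ey = (0.4397,0.8981)
P = B + 0.76·ex + -1.19·ey = (3.1138,-0.8820)

3.11 -0.88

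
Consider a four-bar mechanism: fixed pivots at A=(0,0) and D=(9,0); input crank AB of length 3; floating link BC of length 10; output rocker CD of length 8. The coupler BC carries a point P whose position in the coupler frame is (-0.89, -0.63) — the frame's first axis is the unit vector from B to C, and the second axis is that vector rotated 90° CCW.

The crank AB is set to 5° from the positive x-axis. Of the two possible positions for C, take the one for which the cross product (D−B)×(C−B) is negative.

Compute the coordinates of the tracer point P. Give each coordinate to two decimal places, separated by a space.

1.97 0.64

A=(0,0), D=(9.00,0)
B = A + 3.00·(cos5°, sin5°) = (2.9886, 0.2615)
|BD| = 6.0171
circle(B,10.00) ∩ circle(D,8.00): a=6.0000, h=8.0000
  candidates: C₊=(9.3306,7.9932) cross=48.137; C₋=(8.6353,-7.9917) cross=-48.137
  mode - wants cross < 0 → take C=(8.6353,-7.9917) (cross=-48.137)
ex = (C−B)/|BC| = (0.5647,-0.8253); ey = (0.8253,0.5647)
P = B + -0.89·ex + -0.63·ey = (1.9661,0.6403)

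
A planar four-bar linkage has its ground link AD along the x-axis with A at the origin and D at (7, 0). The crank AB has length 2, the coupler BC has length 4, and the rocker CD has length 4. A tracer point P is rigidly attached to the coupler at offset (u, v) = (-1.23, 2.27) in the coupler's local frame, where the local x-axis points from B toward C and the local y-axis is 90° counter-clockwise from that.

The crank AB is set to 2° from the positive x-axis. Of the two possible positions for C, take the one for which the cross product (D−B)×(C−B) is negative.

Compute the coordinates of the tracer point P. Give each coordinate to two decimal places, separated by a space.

A=(0,0), D=(7.00,0)
B = A + 2.00·(cos2°, sin2°) = (1.9988, 0.0698)
|BD| = 5.0017
circle(B,4.00) ∩ circle(D,4.00): a=2.5009, h=3.1218
  candidates: C₊=(4.5430,3.1564) cross=15.614; C₋=(4.4558,-3.0866) cross=-15.614
  mode - wants cross < 0 → take C=(4.4558,-3.0866) (cross=-15.614)
ex = (C−B)/|BC| = (0.6143,-0.7891); ey = (0.7891,0.6143)
P = B + -1.23·ex + 2.27·ey = (3.0345,2.4348)

3.03 2.43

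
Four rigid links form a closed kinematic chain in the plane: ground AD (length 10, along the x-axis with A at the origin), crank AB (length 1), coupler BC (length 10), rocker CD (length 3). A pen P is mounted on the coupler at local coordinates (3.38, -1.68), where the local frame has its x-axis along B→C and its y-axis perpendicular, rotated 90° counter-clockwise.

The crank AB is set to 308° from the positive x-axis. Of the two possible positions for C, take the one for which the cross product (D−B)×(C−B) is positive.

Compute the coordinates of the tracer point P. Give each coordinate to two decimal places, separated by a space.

4.38 -1.06

A=(0,0), D=(10.00,0)
B = A + 1.00·(cos308°, sin308°) = (0.6157, -0.7880)
|BD| = 9.4174
circle(B,10.00) ∩ circle(D,3.00): a=9.5402, h=2.9975
  candidates: C₊=(9.8716,2.9972) cross=28.228; C₋=(10.3732,-2.9767) cross=-28.228
  mode + wants cross > 0 → take C=(9.8716,2.9972) (cross=28.228)
ex = (C−B)/|BC| = (0.9256,0.3785); ey = (-0.3785,0.9256)
P = B + 3.38·ex + -1.68·ey = (4.3801,-1.0636)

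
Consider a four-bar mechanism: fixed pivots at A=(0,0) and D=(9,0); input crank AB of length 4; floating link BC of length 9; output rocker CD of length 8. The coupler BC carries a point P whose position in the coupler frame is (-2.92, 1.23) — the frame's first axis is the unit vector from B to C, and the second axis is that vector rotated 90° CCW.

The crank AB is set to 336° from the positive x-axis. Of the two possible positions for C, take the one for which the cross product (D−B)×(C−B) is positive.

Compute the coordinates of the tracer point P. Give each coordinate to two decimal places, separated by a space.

1.86 -4.24

A=(0,0), D=(9.00,0)
B = A + 4.00·(cos336°, sin336°) = (3.6542, -1.6269)
|BD| = 5.5879
circle(B,9.00) ∩ circle(D,8.00): a=4.3151, h=7.8981
  candidates: C₊=(5.4828,7.1853) cross=44.134; C₋=(10.0819,-7.9265) cross=-44.134
  mode + wants cross > 0 → take C=(5.4828,7.1853) (cross=44.134)
ex = (C−B)/|BC| = (0.2032,0.9791); ey = (-0.9791,0.2032)
P = B + -2.92·ex + 1.23·ey = (1.8566,-4.2361)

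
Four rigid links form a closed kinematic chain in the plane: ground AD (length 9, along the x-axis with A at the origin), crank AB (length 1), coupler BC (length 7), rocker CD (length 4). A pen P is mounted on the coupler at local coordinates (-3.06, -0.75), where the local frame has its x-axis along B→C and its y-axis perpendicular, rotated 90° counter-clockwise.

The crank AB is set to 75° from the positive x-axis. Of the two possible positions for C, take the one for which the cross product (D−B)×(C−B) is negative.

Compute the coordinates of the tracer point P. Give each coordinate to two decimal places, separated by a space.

A=(0,0), D=(9.00,0)
B = A + 1.00·(cos75°, sin75°) = (0.2588, 0.9659)
|BD| = 8.7944
circle(B,7.00) ∩ circle(D,4.00): a=6.2734, h=3.1056
  candidates: C₊=(6.8354,3.3637) cross=27.312; C₋=(6.1532,-2.8099) cross=-27.312
  mode - wants cross < 0 → take C=(6.1532,-2.8099) (cross=-27.312)
ex = (C−B)/|BC| = (0.8420,-0.5394); ey = (0.5394,0.8420)
P = B + -3.06·ex + -0.75·ey = (-2.7224,1.9850)

-2.72 1.98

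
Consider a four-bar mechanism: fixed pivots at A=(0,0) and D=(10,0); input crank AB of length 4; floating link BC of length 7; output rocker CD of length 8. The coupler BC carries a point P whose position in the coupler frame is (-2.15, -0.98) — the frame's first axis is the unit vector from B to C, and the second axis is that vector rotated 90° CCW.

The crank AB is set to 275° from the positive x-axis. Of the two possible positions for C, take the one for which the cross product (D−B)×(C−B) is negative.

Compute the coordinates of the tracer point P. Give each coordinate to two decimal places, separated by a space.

-2.01 -3.86

A=(0,0), D=(10.00,0)
B = A + 4.00·(cos275°, sin275°) = (0.3486, -3.9848)
|BD| = 10.4416
circle(B,7.00) ∩ circle(D,8.00): a=4.5025, h=5.3598
  candidates: C₊=(2.4650,2.6876) cross=55.965; C₋=(6.5558,-7.2206) cross=-55.965
  mode - wants cross < 0 → take C=(6.5558,-7.2206) (cross=-55.965)
ex = (C−B)/|BC| = (0.8867,-0.4623); ey = (0.4623,0.8867)
P = B + -2.15·ex + -0.98·ey = (-2.0109,-3.8599)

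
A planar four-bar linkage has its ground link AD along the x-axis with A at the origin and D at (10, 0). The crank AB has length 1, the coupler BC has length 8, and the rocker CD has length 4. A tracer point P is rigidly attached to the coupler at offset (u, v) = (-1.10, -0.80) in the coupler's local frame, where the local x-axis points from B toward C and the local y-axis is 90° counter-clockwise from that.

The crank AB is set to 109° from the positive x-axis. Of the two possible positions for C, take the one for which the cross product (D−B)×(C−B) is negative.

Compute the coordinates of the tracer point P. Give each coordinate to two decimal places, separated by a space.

-1.66 0.70

A=(0,0), D=(10.00,0)
B = A + 1.00·(cos109°, sin109°) = (-0.3256, 0.9455)
|BD| = 10.3688
circle(B,8.00) ∩ circle(D,4.00): a=7.4990, h=2.7865
  candidates: C₊=(7.3963,3.0366) cross=28.893; C₋=(6.8881,-2.5132) cross=-28.893
  mode - wants cross < 0 → take C=(6.8881,-2.5132) (cross=-28.893)
ex = (C−B)/|BC| = (0.9017,-0.4323); ey = (0.4323,0.9017)
P = B + -1.10·ex + -0.80·ey = (-1.6633,0.6997)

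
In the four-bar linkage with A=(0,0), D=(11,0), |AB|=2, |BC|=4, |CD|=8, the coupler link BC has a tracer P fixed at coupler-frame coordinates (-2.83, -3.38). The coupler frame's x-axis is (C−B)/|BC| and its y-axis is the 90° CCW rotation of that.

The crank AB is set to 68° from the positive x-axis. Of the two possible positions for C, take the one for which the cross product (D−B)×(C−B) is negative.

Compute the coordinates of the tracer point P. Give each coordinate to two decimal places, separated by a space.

-3.65 2.13

A=(0,0), D=(11.00,0)
B = A + 2.00·(cos68°, sin68°) = (0.7492, 1.8544)
|BD| = 10.4172
circle(B,4.00) ∩ circle(D,8.00): a=2.9047, h=2.7500
  candidates: C₊=(4.0971,4.0434) cross=28.648; C₋=(3.1180,-1.3688) cross=-28.648
  mode - wants cross < 0 → take C=(3.1180,-1.3688) (cross=-28.648)
ex = (C−B)/|BC| = (0.5922,-0.8058); ey = (0.8058,0.5922)
P = B + -2.83·ex + -3.38·ey = (-3.6503,2.1332)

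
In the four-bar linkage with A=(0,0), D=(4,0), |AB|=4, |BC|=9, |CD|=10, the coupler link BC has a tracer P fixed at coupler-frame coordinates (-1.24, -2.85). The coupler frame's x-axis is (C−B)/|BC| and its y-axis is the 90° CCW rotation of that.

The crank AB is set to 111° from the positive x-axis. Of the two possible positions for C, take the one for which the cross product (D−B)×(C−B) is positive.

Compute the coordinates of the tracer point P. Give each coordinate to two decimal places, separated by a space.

A=(0,0), D=(4.00,0)
B = A + 4.00·(cos111°, sin111°) = (-1.4335, 3.7343)
|BD| = 6.5930
circle(B,9.00) ∩ circle(D,10.00): a=1.8556, h=8.8066
  candidates: C₊=(5.0839,9.9411) cross=58.062; C₋=(-4.8924,-4.5745) cross=-58.062
  mode + wants cross > 0 → take C=(5.0839,9.9411) (cross=58.062)
ex = (C−B)/|BC| = (0.7242,0.6896); ey = (-0.6896,0.7242)
P = B + -1.24·ex + -2.85·ey = (-0.3659,0.8153)

-0.37 0.82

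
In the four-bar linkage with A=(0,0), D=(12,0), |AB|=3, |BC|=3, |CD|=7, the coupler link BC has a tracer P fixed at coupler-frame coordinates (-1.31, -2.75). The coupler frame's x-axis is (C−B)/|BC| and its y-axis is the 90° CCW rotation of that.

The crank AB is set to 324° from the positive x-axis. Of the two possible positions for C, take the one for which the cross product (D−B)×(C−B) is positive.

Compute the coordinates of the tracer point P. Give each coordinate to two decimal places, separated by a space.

2.71 -4.80

A=(0,0), D=(12.00,0)
B = A + 3.00·(cos324°, sin324°) = (2.4271, -1.7634)
|BD| = 9.7340
circle(B,3.00) ∩ circle(D,7.00): a=2.8123, h=1.0444
  candidates: C₊=(5.0037,-0.2268) cross=10.166; C₋=(5.3821,-2.2810) cross=-10.166
  mode + wants cross > 0 → take C=(5.0037,-0.2268) (cross=10.166)
ex = (C−B)/|BC| = (0.8589,0.5122); ey = (-0.5122,0.8589)
P = B + -1.31·ex + -2.75·ey = (2.7104,-4.7962)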